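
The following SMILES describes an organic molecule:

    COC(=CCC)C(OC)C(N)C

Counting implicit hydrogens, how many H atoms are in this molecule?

Walk through each heavy atom and fill implicit hydrogens from standard valence (C 4, N 3, O 2, S 2, halogen 1):
  atom 1: C, bond orders sum to 1 (valence 4) → 3 H
  atom 2: O, bond orders sum to 2 (valence 2) → 0 H
  atom 3: C, bond orders sum to 4 (valence 4) → 0 H
  atom 4: C, bond orders sum to 3 (valence 4) → 1 H
  atom 5: C, bond orders sum to 2 (valence 4) → 2 H
  atom 6: C, bond orders sum to 1 (valence 4) → 3 H
  atom 7: C, bond orders sum to 3 (valence 4) → 1 H
  atom 8: O, bond orders sum to 2 (valence 2) → 0 H
  atom 9: C, bond orders sum to 1 (valence 4) → 3 H
  atom 10: C, bond orders sum to 3 (valence 4) → 1 H
  atom 11: N, bond orders sum to 1 (valence 3) → 2 H
  atom 12: C, bond orders sum to 1 (valence 4) → 3 H
Total hydrogens: 19.

19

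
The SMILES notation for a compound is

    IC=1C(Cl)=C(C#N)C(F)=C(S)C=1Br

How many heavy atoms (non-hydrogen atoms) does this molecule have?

Every atom symbol written in the SMILES (organic subset) is one heavy atom; implicit H are not written.
Heavy atoms by element → Br:1, C:7, Cl:1, F:1, I:1, N:1, S:1.
Total: 13.

13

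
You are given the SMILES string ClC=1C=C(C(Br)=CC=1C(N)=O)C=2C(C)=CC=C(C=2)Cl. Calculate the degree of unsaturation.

Molecular formula: C14H10BrCl2NO.
DoU = (2C + 2 + N − H − X) / 2, where X is the halogen count and O/S are ignored.
    = (2·14 + 2 + 1 − 10 − 3) / 2 = 18 / 2 = 9.

9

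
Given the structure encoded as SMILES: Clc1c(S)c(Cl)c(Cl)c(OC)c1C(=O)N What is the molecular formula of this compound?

Walk through each heavy atom and fill implicit hydrogens from standard valence (C 4, N 3, O 2, S 2, halogen 1); for lowercase aromatic atoms, an aromatic c carries 1 H when it has two neighbours and 0 H with three, and aromatic n carries 0 H:
  atom 1: Cl (halogen, monovalent) → 0 H
  atom 2: aromatic c, 3 neighbours → 0 H
  atom 3: aromatic c, 3 neighbours → 0 H
  atom 4: S, bond orders sum to 1 (valence 2) → 1 H
  atom 5: aromatic c, 3 neighbours → 0 H
  atom 6: Cl (halogen, monovalent) → 0 H
  atom 7: aromatic c, 3 neighbours → 0 H
  atom 8: Cl (halogen, monovalent) → 0 H
  atom 9: aromatic c, 3 neighbours → 0 H
  atom 10: O, bond orders sum to 2 (valence 2) → 0 H
  atom 11: C, bond orders sum to 1 (valence 4) → 3 H
  atom 12: aromatic c, 3 neighbours → 0 H
  atom 13: C, bond orders sum to 4 (valence 4) → 0 H
  atom 14: O, bond orders sum to 2 (valence 2) → 0 H
  atom 15: N, bond orders sum to 1 (valence 3) → 2 H
Totals → C:8, H:6, Cl:3, N:1, O:2, S:1.
In Hill order: C8H6Cl3NO2S.

C8H6Cl3NO2S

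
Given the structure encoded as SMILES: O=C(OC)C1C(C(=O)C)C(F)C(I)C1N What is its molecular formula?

C9H13FINO3

Walk through each heavy atom and fill implicit hydrogens from standard valence (C 4, N 3, O 2, S 2, halogen 1):
  atom 1: O, bond orders sum to 2 (valence 2) → 0 H
  atom 2: C, bond orders sum to 4 (valence 4) → 0 H
  atom 3: O, bond orders sum to 2 (valence 2) → 0 H
  atom 4: C, bond orders sum to 1 (valence 4) → 3 H
  atom 5: C, bond orders sum to 3 (valence 4) → 1 H
  atom 6: C, bond orders sum to 3 (valence 4) → 1 H
  atom 7: C, bond orders sum to 4 (valence 4) → 0 H
  atom 8: O, bond orders sum to 2 (valence 2) → 0 H
  atom 9: C, bond orders sum to 1 (valence 4) → 3 H
  atom 10: C, bond orders sum to 3 (valence 4) → 1 H
  atom 11: F (halogen, monovalent) → 0 H
  atom 12: C, bond orders sum to 3 (valence 4) → 1 H
  atom 13: I (halogen, monovalent) → 0 H
  atom 14: C, bond orders sum to 3 (valence 4) → 1 H
  atom 15: N, bond orders sum to 1 (valence 3) → 2 H
Totals → C:9, H:13, F:1, I:1, N:1, O:3.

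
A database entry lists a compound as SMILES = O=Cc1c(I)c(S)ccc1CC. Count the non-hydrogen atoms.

Every atom symbol written in the SMILES (organic subset) is one heavy atom; implicit H are not written.
Heavy atoms by element → C:9, I:1, O:1, S:1.
Total: 12.

12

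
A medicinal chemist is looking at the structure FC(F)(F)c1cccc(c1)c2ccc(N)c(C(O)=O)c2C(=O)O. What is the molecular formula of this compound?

Walk through each heavy atom and fill implicit hydrogens from standard valence (C 4, N 3, O 2, S 2, halogen 1); for lowercase aromatic atoms, an aromatic c carries 1 H when it has two neighbours and 0 H with three, and aromatic n carries 0 H:
  atom 1: F (halogen, monovalent) → 0 H
  atom 2: C, bond orders sum to 4 (valence 4) → 0 H
  atom 3: F (halogen, monovalent) → 0 H
  atom 4: F (halogen, monovalent) → 0 H
  atom 5: aromatic c, 3 neighbours → 0 H
  atom 6: aromatic c, 2 neighbours → 1 H
  atom 7: aromatic c, 2 neighbours → 1 H
  atom 8: aromatic c, 2 neighbours → 1 H
  atom 9: aromatic c, 3 neighbours → 0 H
  atom 10: aromatic c, 2 neighbours → 1 H
  atom 11: aromatic c, 3 neighbours → 0 H
  atom 12: aromatic c, 2 neighbours → 1 H
  atom 13: aromatic c, 2 neighbours → 1 H
  atom 14: aromatic c, 3 neighbours → 0 H
  atom 15: N, bond orders sum to 1 (valence 3) → 2 H
  atom 16: aromatic c, 3 neighbours → 0 H
  atom 17: C, bond orders sum to 4 (valence 4) → 0 H
  atom 18: O, bond orders sum to 1 (valence 2) → 1 H
  atom 19: O, bond orders sum to 2 (valence 2) → 0 H
  atom 20: aromatic c, 3 neighbours → 0 H
  atom 21: C, bond orders sum to 4 (valence 4) → 0 H
  atom 22: O, bond orders sum to 2 (valence 2) → 0 H
  atom 23: O, bond orders sum to 1 (valence 2) → 1 H
Totals → C:15, H:10, F:3, N:1, O:4.

C15H10F3NO4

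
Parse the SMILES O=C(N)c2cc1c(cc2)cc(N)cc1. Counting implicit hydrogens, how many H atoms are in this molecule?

10

Walk through each heavy atom and fill implicit hydrogens from standard valence (C 4, N 3, O 2, S 2, halogen 1); for lowercase aromatic atoms, an aromatic c carries 1 H when it has two neighbours and 0 H with three, and aromatic n carries 0 H:
  atom 1: O, bond orders sum to 2 (valence 2) → 0 H
  atom 2: C, bond orders sum to 4 (valence 4) → 0 H
  atom 3: N, bond orders sum to 1 (valence 3) → 2 H
  atom 4: aromatic c, 3 neighbours → 0 H
  atom 5: aromatic c, 2 neighbours → 1 H
  atom 6: aromatic c, 3 neighbours → 0 H
  atom 7: aromatic c, 3 neighbours → 0 H
  atom 8: aromatic c, 2 neighbours → 1 H
  atom 9: aromatic c, 2 neighbours → 1 H
  atom 10: aromatic c, 2 neighbours → 1 H
  atom 11: aromatic c, 3 neighbours → 0 H
  atom 12: N, bond orders sum to 1 (valence 3) → 2 H
  atom 13: aromatic c, 2 neighbours → 1 H
  atom 14: aromatic c, 2 neighbours → 1 H
Total hydrogens: 10.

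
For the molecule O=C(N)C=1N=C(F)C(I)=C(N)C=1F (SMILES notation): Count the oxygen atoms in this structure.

1

Scan the SMILES for O atoms (remember two-letter symbols like Cl and Br are single atoms).
Oxygen count: 1.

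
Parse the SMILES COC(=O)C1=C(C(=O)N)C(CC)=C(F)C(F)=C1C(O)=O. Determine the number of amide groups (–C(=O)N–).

The amide motif appears at heavy-atom position 7 in the SMILES.
Other groups present: 1 carboxylic acid, 1 ester.
Amide count: 1.

1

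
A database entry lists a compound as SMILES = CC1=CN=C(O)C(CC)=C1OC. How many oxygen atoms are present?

Scan the SMILES for O atoms (remember two-letter symbols like Cl and Br are single atoms).
Oxygen count: 2.

2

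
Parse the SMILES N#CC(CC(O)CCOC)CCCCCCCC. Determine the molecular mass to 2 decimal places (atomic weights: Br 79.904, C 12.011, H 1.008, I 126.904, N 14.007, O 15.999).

255.40 g/mol

First, the molecular formula is C15H29NO2 (counting implicit H from valence).
  C: 15 × 12.011 = 180.165
  H: 29 × 1.008 = 29.232
  N: 1 × 14.007 = 14.007
  O: 2 × 15.999 = 31.998
Sum: 15×12.011 + 29×1.008 + 1×14.007 + 2×15.999 = 255.402 → 255.40 g/mol.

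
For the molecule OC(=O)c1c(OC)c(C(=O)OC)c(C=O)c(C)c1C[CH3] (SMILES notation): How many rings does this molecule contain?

1

In SMILES, each pair of matching ring-closure digits denotes one ring-closing bond; the number of such bonds equals the number of independent rings.
Ring-closure bonds here: 1.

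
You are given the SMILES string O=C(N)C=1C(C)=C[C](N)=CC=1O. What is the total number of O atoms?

Scan the SMILES for O atoms (remember two-letter symbols like Cl and Br are single atoms).
Oxygen count: 2.

2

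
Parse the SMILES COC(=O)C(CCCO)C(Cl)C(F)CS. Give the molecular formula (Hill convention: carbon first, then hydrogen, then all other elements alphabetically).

C9H16ClFO3S

Walk through each heavy atom and fill implicit hydrogens from standard valence (C 4, N 3, O 2, S 2, halogen 1):
  atom 1: C, bond orders sum to 1 (valence 4) → 3 H
  atom 2: O, bond orders sum to 2 (valence 2) → 0 H
  atom 3: C, bond orders sum to 4 (valence 4) → 0 H
  atom 4: O, bond orders sum to 2 (valence 2) → 0 H
  atom 5: C, bond orders sum to 3 (valence 4) → 1 H
  atom 6: C, bond orders sum to 2 (valence 4) → 2 H
  atom 7: C, bond orders sum to 2 (valence 4) → 2 H
  atom 8: C, bond orders sum to 2 (valence 4) → 2 H
  atom 9: O, bond orders sum to 1 (valence 2) → 1 H
  atom 10: C, bond orders sum to 3 (valence 4) → 1 H
  atom 11: Cl (halogen, monovalent) → 0 H
  atom 12: C, bond orders sum to 3 (valence 4) → 1 H
  atom 13: F (halogen, monovalent) → 0 H
  atom 14: C, bond orders sum to 2 (valence 4) → 2 H
  atom 15: S, bond orders sum to 1 (valence 2) → 1 H
Totals → C:9, H:16, Cl:1, F:1, O:3, S:1.
In Hill order: C9H16ClFO3S.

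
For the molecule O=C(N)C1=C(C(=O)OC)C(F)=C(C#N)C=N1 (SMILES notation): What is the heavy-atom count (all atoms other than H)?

Every atom symbol written in the SMILES (organic subset) is one heavy atom; implicit H are not written.
Heavy atoms by element → C:9, F:1, N:3, O:3.
Total: 16.

16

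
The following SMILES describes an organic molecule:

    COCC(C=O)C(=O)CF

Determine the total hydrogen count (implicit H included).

9

Walk through each heavy atom and fill implicit hydrogens from standard valence (C 4, N 3, O 2, S 2, halogen 1):
  atom 1: C, bond orders sum to 1 (valence 4) → 3 H
  atom 2: O, bond orders sum to 2 (valence 2) → 0 H
  atom 3: C, bond orders sum to 2 (valence 4) → 2 H
  atom 4: C, bond orders sum to 3 (valence 4) → 1 H
  atom 5: C, bond orders sum to 3 (valence 4) → 1 H
  atom 6: O, bond orders sum to 2 (valence 2) → 0 H
  atom 7: C, bond orders sum to 4 (valence 4) → 0 H
  atom 8: O, bond orders sum to 2 (valence 2) → 0 H
  atom 9: C, bond orders sum to 2 (valence 4) → 2 H
  atom 10: F (halogen, monovalent) → 0 H
Total hydrogens: 9.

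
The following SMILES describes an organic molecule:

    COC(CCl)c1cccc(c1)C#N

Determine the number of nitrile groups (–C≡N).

1

The nitrile motif appears at heavy-atom position 12 in the SMILES.
Other groups present: 1 ether.
Nitrile count: 1.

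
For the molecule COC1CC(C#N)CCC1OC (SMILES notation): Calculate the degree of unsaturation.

Degree of unsaturation = (number of rings) + (number of π bonds).
Ring closures in the SMILES: 1.
π bonds: 1 triple bond (each 2 DoU) → 2 DoU from unsaturation.
Total DoU = 1 + 2 = 3.

3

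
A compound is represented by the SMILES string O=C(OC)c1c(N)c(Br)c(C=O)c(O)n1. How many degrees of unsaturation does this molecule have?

6

Molecular formula: C8H7BrN2O4.
DoU = (2C + 2 + N − H − X) / 2, where X is the halogen count and O/S are ignored.
    = (2·8 + 2 + 2 − 7 − 1) / 2 = 12 / 2 = 6.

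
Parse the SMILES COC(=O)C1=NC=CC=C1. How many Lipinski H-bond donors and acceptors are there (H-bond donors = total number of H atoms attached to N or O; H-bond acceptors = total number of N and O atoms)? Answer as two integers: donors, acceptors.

Donors: find every N or O and count the H atoms it carries.
  atom 2 (O): bond orders sum to 2 → 0 H
  atom 4 (O): bond orders sum to 2 → 0 H
  atom 6 (N): bond orders sum to 3 → 0 H
Lipinski HBD = 0.
Acceptors: N atoms = 1, O atoms = 2 → HBA = 3.

0, 3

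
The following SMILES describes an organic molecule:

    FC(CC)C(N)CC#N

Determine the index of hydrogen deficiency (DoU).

2

Molecular formula: C6H11FN2.
DoU = (2C + 2 + N − H − X) / 2, where X is the halogen count and O/S are ignored.
    = (2·6 + 2 + 2 − 11 − 1) / 2 = 4 / 2 = 2.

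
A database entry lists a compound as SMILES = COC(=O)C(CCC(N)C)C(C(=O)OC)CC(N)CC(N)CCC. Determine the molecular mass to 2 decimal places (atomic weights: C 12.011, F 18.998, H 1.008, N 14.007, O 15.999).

345.48 g/mol

First, the molecular formula is C17H35N3O4 (counting implicit H from valence).
  C: 17 × 12.011 = 204.187
  H: 35 × 1.008 = 35.280
  N: 3 × 14.007 = 42.021
  O: 4 × 15.999 = 63.996
Sum: 17×12.011 + 35×1.008 + 3×14.007 + 4×15.999 = 345.484 → 345.48 g/mol.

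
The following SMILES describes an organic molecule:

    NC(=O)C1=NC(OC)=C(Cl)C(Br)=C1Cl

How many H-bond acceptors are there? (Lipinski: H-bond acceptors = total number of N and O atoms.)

N atoms: 2; O atoms: 2.
Lipinski HBA = 2 + 2 = 4.

4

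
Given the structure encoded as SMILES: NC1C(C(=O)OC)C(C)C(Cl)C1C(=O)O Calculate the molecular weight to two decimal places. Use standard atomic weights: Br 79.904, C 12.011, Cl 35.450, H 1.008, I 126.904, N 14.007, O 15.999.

235.66 g/mol

First, the molecular formula is C9H14ClNO4 (counting implicit H from valence).
  C: 9 × 12.011 = 108.099
  Cl: 1 × 35.450 = 35.450
  H: 14 × 1.008 = 14.112
  N: 1 × 14.007 = 14.007
  O: 4 × 15.999 = 63.996
Sum: 9×12.011 + 1×35.450 + 14×1.008 + 1×14.007 + 4×15.999 = 235.664 → 235.66 g/mol.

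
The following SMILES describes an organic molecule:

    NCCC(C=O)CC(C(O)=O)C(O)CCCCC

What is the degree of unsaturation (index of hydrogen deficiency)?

Degree of unsaturation = (number of rings) + (number of π bonds).
Ring closures in the SMILES: 0.
π bonds: 2 double bonds (each 1 DoU) → 2 DoU from unsaturation.
Total DoU = 0 + 2 = 2.

2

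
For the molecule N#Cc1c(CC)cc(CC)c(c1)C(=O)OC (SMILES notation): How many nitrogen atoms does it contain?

Scan the SMILES for N atoms (remember two-letter symbols like Cl and Br are single atoms).
Nitrogen count: 1.

1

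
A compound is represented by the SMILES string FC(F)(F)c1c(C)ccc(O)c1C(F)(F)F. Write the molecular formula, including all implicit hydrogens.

Walk through each heavy atom and fill implicit hydrogens from standard valence (C 4, N 3, O 2, S 2, halogen 1); for lowercase aromatic atoms, an aromatic c carries 1 H when it has two neighbours and 0 H with three, and aromatic n carries 0 H:
  atom 1: F (halogen, monovalent) → 0 H
  atom 2: C, bond orders sum to 4 (valence 4) → 0 H
  atom 3: F (halogen, monovalent) → 0 H
  atom 4: F (halogen, monovalent) → 0 H
  atom 5: aromatic c, 3 neighbours → 0 H
  atom 6: aromatic c, 3 neighbours → 0 H
  atom 7: C, bond orders sum to 1 (valence 4) → 3 H
  atom 8: aromatic c, 2 neighbours → 1 H
  atom 9: aromatic c, 2 neighbours → 1 H
  atom 10: aromatic c, 3 neighbours → 0 H
  atom 11: O, bond orders sum to 1 (valence 2) → 1 H
  atom 12: aromatic c, 3 neighbours → 0 H
  atom 13: C, bond orders sum to 4 (valence 4) → 0 H
  atom 14: F (halogen, monovalent) → 0 H
  atom 15: F (halogen, monovalent) → 0 H
  atom 16: F (halogen, monovalent) → 0 H
Totals → C:9, H:6, F:6, O:1.
In Hill order: C9H6F6O.

C9H6F6O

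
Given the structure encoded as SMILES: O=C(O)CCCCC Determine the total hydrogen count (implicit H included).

12

Walk through each heavy atom and fill implicit hydrogens from standard valence (C 4, N 3, O 2, S 2, halogen 1):
  atom 1: O, bond orders sum to 2 (valence 2) → 0 H
  atom 2: C, bond orders sum to 4 (valence 4) → 0 H
  atom 3: O, bond orders sum to 1 (valence 2) → 1 H
  atom 4: C, bond orders sum to 2 (valence 4) → 2 H
  atom 5: C, bond orders sum to 2 (valence 4) → 2 H
  atom 6: C, bond orders sum to 2 (valence 4) → 2 H
  atom 7: C, bond orders sum to 2 (valence 4) → 2 H
  atom 8: C, bond orders sum to 1 (valence 4) → 3 H
Total hydrogens: 12.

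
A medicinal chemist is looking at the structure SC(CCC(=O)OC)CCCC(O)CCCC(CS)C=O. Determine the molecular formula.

C15H28O4S2

Walk through each heavy atom and fill implicit hydrogens from standard valence (C 4, N 3, O 2, S 2, halogen 1):
  atom 1: S, bond orders sum to 1 (valence 2) → 1 H
  atom 2: C, bond orders sum to 3 (valence 4) → 1 H
  atom 3: C, bond orders sum to 2 (valence 4) → 2 H
  atom 4: C, bond orders sum to 2 (valence 4) → 2 H
  atom 5: C, bond orders sum to 4 (valence 4) → 0 H
  atom 6: O, bond orders sum to 2 (valence 2) → 0 H
  atom 7: O, bond orders sum to 2 (valence 2) → 0 H
  atom 8: C, bond orders sum to 1 (valence 4) → 3 H
  atom 9: C, bond orders sum to 2 (valence 4) → 2 H
  atom 10: C, bond orders sum to 2 (valence 4) → 2 H
  atom 11: C, bond orders sum to 2 (valence 4) → 2 H
  atom 12: C, bond orders sum to 3 (valence 4) → 1 H
  atom 13: O, bond orders sum to 1 (valence 2) → 1 H
  atom 14: C, bond orders sum to 2 (valence 4) → 2 H
  atom 15: C, bond orders sum to 2 (valence 4) → 2 H
  atom 16: C, bond orders sum to 2 (valence 4) → 2 H
  atom 17: C, bond orders sum to 3 (valence 4) → 1 H
  atom 18: C, bond orders sum to 2 (valence 4) → 2 H
  atom 19: S, bond orders sum to 1 (valence 2) → 1 H
  atom 20: C, bond orders sum to 3 (valence 4) → 1 H
  atom 21: O, bond orders sum to 2 (valence 2) → 0 H
Totals → C:15, H:28, O:4, S:2.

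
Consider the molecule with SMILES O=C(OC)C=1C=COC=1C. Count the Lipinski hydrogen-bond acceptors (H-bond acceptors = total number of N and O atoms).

3

N atoms: 0; O atoms: 3.
Lipinski HBA = 0 + 3 = 3.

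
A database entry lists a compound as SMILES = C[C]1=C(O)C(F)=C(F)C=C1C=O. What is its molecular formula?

C8H6F2O2

Walk through each heavy atom and fill implicit hydrogens from standard valence (C 4, N 3, O 2, S 2, halogen 1):
  atom 1: C, bond orders sum to 1 (valence 4) → 3 H
  atom 2: C with explicit H count 0
  atom 3: C, bond orders sum to 4 (valence 4) → 0 H
  atom 4: O, bond orders sum to 1 (valence 2) → 1 H
  atom 5: C, bond orders sum to 4 (valence 4) → 0 H
  atom 6: F (halogen, monovalent) → 0 H
  atom 7: C, bond orders sum to 4 (valence 4) → 0 H
  atom 8: F (halogen, monovalent) → 0 H
  atom 9: C, bond orders sum to 3 (valence 4) → 1 H
  atom 10: C, bond orders sum to 4 (valence 4) → 0 H
  atom 11: C, bond orders sum to 3 (valence 4) → 1 H
  atom 12: O, bond orders sum to 2 (valence 2) → 0 H
Totals → C:8, H:6, F:2, O:2.
In Hill order: C8H6F2O2.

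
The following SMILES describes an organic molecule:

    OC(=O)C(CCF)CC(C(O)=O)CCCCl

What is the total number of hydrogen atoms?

Walk through each heavy atom and fill implicit hydrogens from standard valence (C 4, N 3, O 2, S 2, halogen 1):
  atom 1: O, bond orders sum to 1 (valence 2) → 1 H
  atom 2: C, bond orders sum to 4 (valence 4) → 0 H
  atom 3: O, bond orders sum to 2 (valence 2) → 0 H
  atom 4: C, bond orders sum to 3 (valence 4) → 1 H
  atom 5: C, bond orders sum to 2 (valence 4) → 2 H
  atom 6: C, bond orders sum to 2 (valence 4) → 2 H
  atom 7: F (halogen, monovalent) → 0 H
  atom 8: C, bond orders sum to 2 (valence 4) → 2 H
  atom 9: C, bond orders sum to 3 (valence 4) → 1 H
  atom 10: C, bond orders sum to 4 (valence 4) → 0 H
  atom 11: O, bond orders sum to 1 (valence 2) → 1 H
  atom 12: O, bond orders sum to 2 (valence 2) → 0 H
  atom 13: C, bond orders sum to 2 (valence 4) → 2 H
  atom 14: C, bond orders sum to 2 (valence 4) → 2 H
  atom 15: C, bond orders sum to 2 (valence 4) → 2 H
  atom 16: Cl (halogen, monovalent) → 0 H
Total hydrogens: 16.

16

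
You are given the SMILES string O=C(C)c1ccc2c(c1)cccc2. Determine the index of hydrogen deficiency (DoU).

8

Molecular formula: C12H10O.
DoU = (2C + 2 + N − H − X) / 2, where X is the halogen count and O/S are ignored.
    = (2·12 + 2 + 0 − 10 − 0) / 2 = 16 / 2 = 8.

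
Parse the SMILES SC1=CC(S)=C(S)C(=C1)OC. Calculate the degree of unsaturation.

4

Degree of unsaturation = (number of rings) + (number of π bonds).
Ring closures in the SMILES: 1.
π bonds: 3 double bonds (each 1 DoU) → 3 DoU from unsaturation.
Total DoU = 1 + 3 = 4.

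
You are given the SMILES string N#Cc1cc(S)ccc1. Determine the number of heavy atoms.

9

Every atom symbol written in the SMILES (organic subset) is one heavy atom; implicit H are not written.
Heavy atoms by element → C:7, N:1, S:1.
Total: 9.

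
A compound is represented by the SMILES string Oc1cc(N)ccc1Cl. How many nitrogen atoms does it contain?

Scan the SMILES for N atoms (remember two-letter symbols like Cl and Br are single atoms).
Nitrogen count: 1.

1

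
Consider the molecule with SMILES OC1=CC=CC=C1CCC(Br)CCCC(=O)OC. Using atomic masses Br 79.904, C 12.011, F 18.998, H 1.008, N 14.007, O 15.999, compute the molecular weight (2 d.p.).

First, the molecular formula is C14H19BrO3 (counting implicit H from valence).
  Br: 1 × 79.904 = 79.904
  C: 14 × 12.011 = 168.154
  H: 19 × 1.008 = 19.152
  O: 3 × 15.999 = 47.997
Sum: 1×79.904 + 14×12.011 + 19×1.008 + 3×15.999 = 315.207 → 315.21 g/mol.

315.21 g/mol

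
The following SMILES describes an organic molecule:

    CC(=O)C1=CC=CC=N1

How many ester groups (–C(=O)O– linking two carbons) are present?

Scan the SMILES for the ester motif — none present.
Groups that are present: 1 ketone.

0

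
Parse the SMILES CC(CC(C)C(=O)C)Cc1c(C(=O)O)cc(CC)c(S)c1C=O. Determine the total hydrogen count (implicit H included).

Walk through each heavy atom and fill implicit hydrogens from standard valence (C 4, N 3, O 2, S 2, halogen 1); for lowercase aromatic atoms, an aromatic c carries 1 H when it has two neighbours and 0 H with three, and aromatic n carries 0 H:
  atom 1: C, bond orders sum to 1 (valence 4) → 3 H
  atom 2: C, bond orders sum to 3 (valence 4) → 1 H
  atom 3: C, bond orders sum to 2 (valence 4) → 2 H
  atom 4: C, bond orders sum to 3 (valence 4) → 1 H
  atom 5: C, bond orders sum to 1 (valence 4) → 3 H
  atom 6: C, bond orders sum to 4 (valence 4) → 0 H
  atom 7: O, bond orders sum to 2 (valence 2) → 0 H
  atom 8: C, bond orders sum to 1 (valence 4) → 3 H
  atom 9: C, bond orders sum to 2 (valence 4) → 2 H
  atom 10: aromatic c, 3 neighbours → 0 H
  atom 11: aromatic c, 3 neighbours → 0 H
  atom 12: C, bond orders sum to 4 (valence 4) → 0 H
  atom 13: O, bond orders sum to 2 (valence 2) → 0 H
  atom 14: O, bond orders sum to 1 (valence 2) → 1 H
  atom 15: aromatic c, 2 neighbours → 1 H
  atom 16: aromatic c, 3 neighbours → 0 H
  atom 17: C, bond orders sum to 2 (valence 4) → 2 H
  atom 18: C, bond orders sum to 1 (valence 4) → 3 H
  atom 19: aromatic c, 3 neighbours → 0 H
  atom 20: S, bond orders sum to 1 (valence 2) → 1 H
  atom 21: aromatic c, 3 neighbours → 0 H
  atom 22: C, bond orders sum to 3 (valence 4) → 1 H
  atom 23: O, bond orders sum to 2 (valence 2) → 0 H
Total hydrogens: 24.

24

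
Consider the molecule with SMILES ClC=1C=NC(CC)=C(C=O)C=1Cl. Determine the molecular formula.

Walk through each heavy atom and fill implicit hydrogens from standard valence (C 4, N 3, O 2, S 2, halogen 1):
  atom 1: Cl (halogen, monovalent) → 0 H
  atom 2: C, bond orders sum to 4 (valence 4) → 0 H
  atom 3: C, bond orders sum to 3 (valence 4) → 1 H
  atom 4: N, bond orders sum to 3 (valence 3) → 0 H
  atom 5: C, bond orders sum to 4 (valence 4) → 0 H
  atom 6: C, bond orders sum to 2 (valence 4) → 2 H
  atom 7: C, bond orders sum to 1 (valence 4) → 3 H
  atom 8: C, bond orders sum to 4 (valence 4) → 0 H
  atom 9: C, bond orders sum to 3 (valence 4) → 1 H
  atom 10: O, bond orders sum to 2 (valence 2) → 0 H
  atom 11: C, bond orders sum to 4 (valence 4) → 0 H
  atom 12: Cl (halogen, monovalent) → 0 H
Totals → C:8, H:7, Cl:2, N:1, O:1.
In Hill order: C8H7Cl2NO.

C8H7Cl2NO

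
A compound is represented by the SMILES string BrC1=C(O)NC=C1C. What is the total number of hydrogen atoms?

Walk through each heavy atom and fill implicit hydrogens from standard valence (C 4, N 3, O 2, S 2, halogen 1):
  atom 1: Br (halogen, monovalent) → 0 H
  atom 2: C, bond orders sum to 4 (valence 4) → 0 H
  atom 3: C, bond orders sum to 4 (valence 4) → 0 H
  atom 4: O, bond orders sum to 1 (valence 2) → 1 H
  atom 5: N, bond orders sum to 2 (valence 3) → 1 H
  atom 6: C, bond orders sum to 3 (valence 4) → 1 H
  atom 7: C, bond orders sum to 4 (valence 4) → 0 H
  atom 8: C, bond orders sum to 1 (valence 4) → 3 H
Total hydrogens: 6.

6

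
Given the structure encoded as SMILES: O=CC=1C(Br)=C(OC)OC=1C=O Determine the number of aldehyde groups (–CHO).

The aldehyde motif appears at heavy-atom positions 2, 11 in the SMILES.
Other groups present: 1 ether.
Aldehyde count: 2.

2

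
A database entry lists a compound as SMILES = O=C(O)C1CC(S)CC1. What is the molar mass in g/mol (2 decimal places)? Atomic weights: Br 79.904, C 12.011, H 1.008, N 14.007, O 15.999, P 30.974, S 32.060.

First, the molecular formula is C6H10O2S (counting implicit H from valence).
  C: 6 × 12.011 = 72.066
  H: 10 × 1.008 = 10.080
  O: 2 × 15.999 = 31.998
  S: 1 × 32.060 = 32.060
Sum: 6×12.011 + 10×1.008 + 2×15.999 + 1×32.060 = 146.204 → 146.20 g/mol.

146.20 g/mol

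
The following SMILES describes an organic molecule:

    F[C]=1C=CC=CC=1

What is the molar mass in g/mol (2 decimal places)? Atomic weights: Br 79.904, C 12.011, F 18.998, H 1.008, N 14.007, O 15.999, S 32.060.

96.10 g/mol

First, the molecular formula is C6H5F (counting implicit H from valence).
  C: 6 × 12.011 = 72.066
  F: 1 × 18.998 = 18.998
  H: 5 × 1.008 = 5.040
Sum: 6×12.011 + 1×18.998 + 5×1.008 = 96.104 → 96.10 g/mol.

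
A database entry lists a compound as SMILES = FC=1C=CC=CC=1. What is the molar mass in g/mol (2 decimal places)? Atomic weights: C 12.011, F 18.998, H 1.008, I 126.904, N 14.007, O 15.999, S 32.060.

96.10 g/mol

First, the molecular formula is C6H5F (counting implicit H from valence).
  C: 6 × 12.011 = 72.066
  F: 1 × 18.998 = 18.998
  H: 5 × 1.008 = 5.040
Sum: 6×12.011 + 1×18.998 + 5×1.008 = 96.104 → 96.10 g/mol.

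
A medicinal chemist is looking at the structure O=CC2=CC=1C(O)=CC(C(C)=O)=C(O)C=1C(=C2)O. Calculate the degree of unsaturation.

9

Degree of unsaturation = (number of rings) + (number of π bonds).
Ring closures in the SMILES: 2.
π bonds: 7 double bonds (each 1 DoU) → 7 DoU from unsaturation.
Total DoU = 2 + 7 = 9.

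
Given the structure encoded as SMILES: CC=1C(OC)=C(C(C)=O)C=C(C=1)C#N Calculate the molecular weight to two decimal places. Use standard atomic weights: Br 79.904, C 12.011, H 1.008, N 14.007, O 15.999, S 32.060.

189.21 g/mol

First, the molecular formula is C11H11NO2 (counting implicit H from valence).
  C: 11 × 12.011 = 132.121
  H: 11 × 1.008 = 11.088
  N: 1 × 14.007 = 14.007
  O: 2 × 15.999 = 31.998
Sum: 11×12.011 + 11×1.008 + 1×14.007 + 2×15.999 = 189.214 → 189.21 g/mol.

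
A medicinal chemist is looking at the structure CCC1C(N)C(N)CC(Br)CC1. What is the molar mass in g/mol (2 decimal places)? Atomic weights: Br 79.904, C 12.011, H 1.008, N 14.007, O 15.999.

First, the molecular formula is C9H19BrN2 (counting implicit H from valence).
  Br: 1 × 79.904 = 79.904
  C: 9 × 12.011 = 108.099
  H: 19 × 1.008 = 19.152
  N: 2 × 14.007 = 28.014
Sum: 1×79.904 + 9×12.011 + 19×1.008 + 2×14.007 = 235.169 → 235.17 g/mol.

235.17 g/mol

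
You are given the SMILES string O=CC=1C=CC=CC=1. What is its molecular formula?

Walk through each heavy atom and fill implicit hydrogens from standard valence (C 4, N 3, O 2, S 2, halogen 1):
  atom 1: O, bond orders sum to 2 (valence 2) → 0 H
  atom 2: C, bond orders sum to 3 (valence 4) → 1 H
  atom 3: C, bond orders sum to 4 (valence 4) → 0 H
  atom 4: C, bond orders sum to 3 (valence 4) → 1 H
  atom 5: C, bond orders sum to 3 (valence 4) → 1 H
  atom 6: C, bond orders sum to 3 (valence 4) → 1 H
  atom 7: C, bond orders sum to 3 (valence 4) → 1 H
  atom 8: C, bond orders sum to 3 (valence 4) → 1 H
Totals → C:7, H:6, O:1.

C7H6O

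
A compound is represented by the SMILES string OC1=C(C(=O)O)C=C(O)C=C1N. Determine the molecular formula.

Walk through each heavy atom and fill implicit hydrogens from standard valence (C 4, N 3, O 2, S 2, halogen 1):
  atom 1: O, bond orders sum to 1 (valence 2) → 1 H
  atom 2: C, bond orders sum to 4 (valence 4) → 0 H
  atom 3: C, bond orders sum to 4 (valence 4) → 0 H
  atom 4: C, bond orders sum to 4 (valence 4) → 0 H
  atom 5: O, bond orders sum to 2 (valence 2) → 0 H
  atom 6: O, bond orders sum to 1 (valence 2) → 1 H
  atom 7: C, bond orders sum to 3 (valence 4) → 1 H
  atom 8: C, bond orders sum to 4 (valence 4) → 0 H
  atom 9: O, bond orders sum to 1 (valence 2) → 1 H
  atom 10: C, bond orders sum to 3 (valence 4) → 1 H
  atom 11: C, bond orders sum to 4 (valence 4) → 0 H
  atom 12: N, bond orders sum to 1 (valence 3) → 2 H
Totals → C:7, H:7, N:1, O:4.
In Hill order: C7H7NO4.

C7H7NO4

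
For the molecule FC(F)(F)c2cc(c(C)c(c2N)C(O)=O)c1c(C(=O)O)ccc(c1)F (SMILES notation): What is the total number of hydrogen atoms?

11

Walk through each heavy atom and fill implicit hydrogens from standard valence (C 4, N 3, O 2, S 2, halogen 1); for lowercase aromatic atoms, an aromatic c carries 1 H when it has two neighbours and 0 H with three, and aromatic n carries 0 H:
  atom 1: F (halogen, monovalent) → 0 H
  atom 2: C, bond orders sum to 4 (valence 4) → 0 H
  atom 3: F (halogen, monovalent) → 0 H
  atom 4: F (halogen, monovalent) → 0 H
  atom 5: aromatic c, 3 neighbours → 0 H
  atom 6: aromatic c, 2 neighbours → 1 H
  atom 7: aromatic c, 3 neighbours → 0 H
  atom 8: aromatic c, 3 neighbours → 0 H
  atom 9: C, bond orders sum to 1 (valence 4) → 3 H
  atom 10: aromatic c, 3 neighbours → 0 H
  atom 11: aromatic c, 3 neighbours → 0 H
  atom 12: N, bond orders sum to 1 (valence 3) → 2 H
  atom 13: C, bond orders sum to 4 (valence 4) → 0 H
  atom 14: O, bond orders sum to 1 (valence 2) → 1 H
  atom 15: O, bond orders sum to 2 (valence 2) → 0 H
  atom 16: aromatic c, 3 neighbours → 0 H
  atom 17: aromatic c, 3 neighbours → 0 H
  atom 18: C, bond orders sum to 4 (valence 4) → 0 H
  atom 19: O, bond orders sum to 2 (valence 2) → 0 H
  atom 20: O, bond orders sum to 1 (valence 2) → 1 H
  atom 21: aromatic c, 2 neighbours → 1 H
  atom 22: aromatic c, 2 neighbours → 1 H
  atom 23: aromatic c, 3 neighbours → 0 H
  atom 24: aromatic c, 2 neighbours → 1 H
  atom 25: F (halogen, monovalent) → 0 H
Total hydrogens: 11.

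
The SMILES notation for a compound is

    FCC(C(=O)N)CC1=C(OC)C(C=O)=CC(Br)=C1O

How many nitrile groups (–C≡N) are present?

0

Scan the SMILES for the nitrile motif — none present.
Groups that are present: 1 aldehyde, 1 amide, 1 ether, 1 hydroxyl.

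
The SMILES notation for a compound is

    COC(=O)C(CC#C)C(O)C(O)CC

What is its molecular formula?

Walk through each heavy atom and fill implicit hydrogens from standard valence (C 4, N 3, O 2, S 2, halogen 1):
  atom 1: C, bond orders sum to 1 (valence 4) → 3 H
  atom 2: O, bond orders sum to 2 (valence 2) → 0 H
  atom 3: C, bond orders sum to 4 (valence 4) → 0 H
  atom 4: O, bond orders sum to 2 (valence 2) → 0 H
  atom 5: C, bond orders sum to 3 (valence 4) → 1 H
  atom 6: C, bond orders sum to 2 (valence 4) → 2 H
  atom 7: C, bond orders sum to 4 (valence 4) → 0 H
  atom 8: C, bond orders sum to 3 (valence 4) → 1 H
  atom 9: C, bond orders sum to 3 (valence 4) → 1 H
  atom 10: O, bond orders sum to 1 (valence 2) → 1 H
  atom 11: C, bond orders sum to 3 (valence 4) → 1 H
  atom 12: O, bond orders sum to 1 (valence 2) → 1 H
  atom 13: C, bond orders sum to 2 (valence 4) → 2 H
  atom 14: C, bond orders sum to 1 (valence 4) → 3 H
Totals → C:10, H:16, O:4.
In Hill order: C10H16O4.

C10H16O4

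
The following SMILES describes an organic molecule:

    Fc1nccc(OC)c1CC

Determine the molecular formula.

C8H10FNO

Walk through each heavy atom and fill implicit hydrogens from standard valence (C 4, N 3, O 2, S 2, halogen 1); for lowercase aromatic atoms, an aromatic c carries 1 H when it has two neighbours and 0 H with three, and aromatic n carries 0 H:
  atom 1: F (halogen, monovalent) → 0 H
  atom 2: aromatic c, 3 neighbours → 0 H
  atom 3: aromatic n, 2 neighbours → 0 H
  atom 4: aromatic c, 2 neighbours → 1 H
  atom 5: aromatic c, 2 neighbours → 1 H
  atom 6: aromatic c, 3 neighbours → 0 H
  atom 7: O, bond orders sum to 2 (valence 2) → 0 H
  atom 8: C, bond orders sum to 1 (valence 4) → 3 H
  atom 9: aromatic c, 3 neighbours → 0 H
  atom 10: C, bond orders sum to 2 (valence 4) → 2 H
  atom 11: C, bond orders sum to 1 (valence 4) → 3 H
Totals → C:8, H:10, F:1, N:1, O:1.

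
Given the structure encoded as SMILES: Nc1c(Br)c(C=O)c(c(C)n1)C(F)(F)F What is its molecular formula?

C8H6BrF3N2O

Walk through each heavy atom and fill implicit hydrogens from standard valence (C 4, N 3, O 2, S 2, halogen 1); for lowercase aromatic atoms, an aromatic c carries 1 H when it has two neighbours and 0 H with three, and aromatic n carries 0 H:
  atom 1: N, bond orders sum to 1 (valence 3) → 2 H
  atom 2: aromatic c, 3 neighbours → 0 H
  atom 3: aromatic c, 3 neighbours → 0 H
  atom 4: Br (halogen, monovalent) → 0 H
  atom 5: aromatic c, 3 neighbours → 0 H
  atom 6: C, bond orders sum to 3 (valence 4) → 1 H
  atom 7: O, bond orders sum to 2 (valence 2) → 0 H
  atom 8: aromatic c, 3 neighbours → 0 H
  atom 9: aromatic c, 3 neighbours → 0 H
  atom 10: C, bond orders sum to 1 (valence 4) → 3 H
  atom 11: aromatic n, 2 neighbours → 0 H
  atom 12: C, bond orders sum to 4 (valence 4) → 0 H
  atom 13: F (halogen, monovalent) → 0 H
  atom 14: F (halogen, monovalent) → 0 H
  atom 15: F (halogen, monovalent) → 0 H
Totals → C:8, H:6, Br:1, F:3, N:2, O:1.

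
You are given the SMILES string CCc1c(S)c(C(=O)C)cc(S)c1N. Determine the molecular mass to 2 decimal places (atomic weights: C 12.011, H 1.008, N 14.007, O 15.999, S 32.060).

227.34 g/mol

First, the molecular formula is C10H13NOS2 (counting implicit H from valence).
  C: 10 × 12.011 = 120.110
  H: 13 × 1.008 = 13.104
  N: 1 × 14.007 = 14.007
  O: 1 × 15.999 = 15.999
  S: 2 × 32.060 = 64.120
Sum: 10×12.011 + 13×1.008 + 1×14.007 + 1×15.999 + 2×32.060 = 227.340 → 227.34 g/mol.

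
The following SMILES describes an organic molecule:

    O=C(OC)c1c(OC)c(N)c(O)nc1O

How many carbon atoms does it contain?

8

Count every carbon token in the SMILES (each C, including those in ring-closure positions and inside branches).
Carbon count: 8.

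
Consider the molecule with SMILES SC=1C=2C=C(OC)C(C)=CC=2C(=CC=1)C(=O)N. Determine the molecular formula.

C13H13NO2S

Walk through each heavy atom and fill implicit hydrogens from standard valence (C 4, N 3, O 2, S 2, halogen 1):
  atom 1: S, bond orders sum to 1 (valence 2) → 1 H
  atom 2: C, bond orders sum to 4 (valence 4) → 0 H
  atom 3: C, bond orders sum to 4 (valence 4) → 0 H
  atom 4: C, bond orders sum to 3 (valence 4) → 1 H
  atom 5: C, bond orders sum to 4 (valence 4) → 0 H
  atom 6: O, bond orders sum to 2 (valence 2) → 0 H
  atom 7: C, bond orders sum to 1 (valence 4) → 3 H
  atom 8: C, bond orders sum to 4 (valence 4) → 0 H
  atom 9: C, bond orders sum to 1 (valence 4) → 3 H
  atom 10: C, bond orders sum to 3 (valence 4) → 1 H
  atom 11: C, bond orders sum to 4 (valence 4) → 0 H
  atom 12: C, bond orders sum to 4 (valence 4) → 0 H
  atom 13: C, bond orders sum to 3 (valence 4) → 1 H
  atom 14: C, bond orders sum to 3 (valence 4) → 1 H
  atom 15: C, bond orders sum to 4 (valence 4) → 0 H
  atom 16: O, bond orders sum to 2 (valence 2) → 0 H
  atom 17: N, bond orders sum to 1 (valence 3) → 2 H
Totals → C:13, H:13, N:1, O:2, S:1.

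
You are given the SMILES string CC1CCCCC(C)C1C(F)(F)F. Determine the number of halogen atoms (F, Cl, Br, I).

3

Halogen atoms appear at heavy-atom positions 11, 12, 13 (3×F).
Halogen count: 3.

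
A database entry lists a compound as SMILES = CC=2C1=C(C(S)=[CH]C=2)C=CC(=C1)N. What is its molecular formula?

C11H11NS

Walk through each heavy atom and fill implicit hydrogens from standard valence (C 4, N 3, O 2, S 2, halogen 1):
  atom 1: C, bond orders sum to 1 (valence 4) → 3 H
  atom 2: C, bond orders sum to 4 (valence 4) → 0 H
  atom 3: C, bond orders sum to 4 (valence 4) → 0 H
  atom 4: C, bond orders sum to 4 (valence 4) → 0 H
  atom 5: C, bond orders sum to 4 (valence 4) → 0 H
  atom 6: S, bond orders sum to 1 (valence 2) → 1 H
  atom 7: C with explicit H count 1
  atom 8: C, bond orders sum to 3 (valence 4) → 1 H
  atom 9: C, bond orders sum to 3 (valence 4) → 1 H
  atom 10: C, bond orders sum to 3 (valence 4) → 1 H
  atom 11: C, bond orders sum to 4 (valence 4) → 0 H
  atom 12: C, bond orders sum to 3 (valence 4) → 1 H
  atom 13: N, bond orders sum to 1 (valence 3) → 2 H
Totals → C:11, H:11, N:1, S:1.
In Hill order: C11H11NS.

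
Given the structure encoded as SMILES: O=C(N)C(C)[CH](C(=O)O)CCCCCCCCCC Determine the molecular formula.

C15H29NO3

Walk through each heavy atom and fill implicit hydrogens from standard valence (C 4, N 3, O 2, S 2, halogen 1):
  atom 1: O, bond orders sum to 2 (valence 2) → 0 H
  atom 2: C, bond orders sum to 4 (valence 4) → 0 H
  atom 3: N, bond orders sum to 1 (valence 3) → 2 H
  atom 4: C, bond orders sum to 3 (valence 4) → 1 H
  atom 5: C, bond orders sum to 1 (valence 4) → 3 H
  atom 6: C with explicit H count 1
  atom 7: C, bond orders sum to 4 (valence 4) → 0 H
  atom 8: O, bond orders sum to 2 (valence 2) → 0 H
  atom 9: O, bond orders sum to 1 (valence 2) → 1 H
  atom 10: C, bond orders sum to 2 (valence 4) → 2 H
  atom 11: C, bond orders sum to 2 (valence 4) → 2 H
  atom 12: C, bond orders sum to 2 (valence 4) → 2 H
  atom 13: C, bond orders sum to 2 (valence 4) → 2 H
  atom 14: C, bond orders sum to 2 (valence 4) → 2 H
  atom 15: C, bond orders sum to 2 (valence 4) → 2 H
  atom 16: C, bond orders sum to 2 (valence 4) → 2 H
  atom 17: C, bond orders sum to 2 (valence 4) → 2 H
  atom 18: C, bond orders sum to 2 (valence 4) → 2 H
  atom 19: C, bond orders sum to 1 (valence 4) → 3 H
Totals → C:15, H:29, N:1, O:3.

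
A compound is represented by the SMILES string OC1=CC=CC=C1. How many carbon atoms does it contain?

Count every carbon token in the SMILES (each C, including those in ring-closure positions and inside branches).
Carbon count: 6.

6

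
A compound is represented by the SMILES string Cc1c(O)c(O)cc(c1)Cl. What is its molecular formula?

C7H7ClO2

Walk through each heavy atom and fill implicit hydrogens from standard valence (C 4, N 3, O 2, S 2, halogen 1); for lowercase aromatic atoms, an aromatic c carries 1 H when it has two neighbours and 0 H with three, and aromatic n carries 0 H:
  atom 1: C, bond orders sum to 1 (valence 4) → 3 H
  atom 2: aromatic c, 3 neighbours → 0 H
  atom 3: aromatic c, 3 neighbours → 0 H
  atom 4: O, bond orders sum to 1 (valence 2) → 1 H
  atom 5: aromatic c, 3 neighbours → 0 H
  atom 6: O, bond orders sum to 1 (valence 2) → 1 H
  atom 7: aromatic c, 2 neighbours → 1 H
  atom 8: aromatic c, 3 neighbours → 0 H
  atom 9: aromatic c, 2 neighbours → 1 H
  atom 10: Cl (halogen, monovalent) → 0 H
Totals → C:7, H:7, Cl:1, O:2.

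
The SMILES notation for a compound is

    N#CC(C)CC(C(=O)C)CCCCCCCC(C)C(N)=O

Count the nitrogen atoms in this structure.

Scan the SMILES for N atoms (remember two-letter symbols like Cl and Br are single atoms).
Nitrogen count: 2.

2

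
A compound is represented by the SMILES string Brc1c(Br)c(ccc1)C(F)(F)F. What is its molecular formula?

C7H3Br2F3

Walk through each heavy atom and fill implicit hydrogens from standard valence (C 4, N 3, O 2, S 2, halogen 1); for lowercase aromatic atoms, an aromatic c carries 1 H when it has two neighbours and 0 H with three, and aromatic n carries 0 H:
  atom 1: Br (halogen, monovalent) → 0 H
  atom 2: aromatic c, 3 neighbours → 0 H
  atom 3: aromatic c, 3 neighbours → 0 H
  atom 4: Br (halogen, monovalent) → 0 H
  atom 5: aromatic c, 3 neighbours → 0 H
  atom 6: aromatic c, 2 neighbours → 1 H
  atom 7: aromatic c, 2 neighbours → 1 H
  atom 8: aromatic c, 2 neighbours → 1 H
  atom 9: C, bond orders sum to 4 (valence 4) → 0 H
  atom 10: F (halogen, monovalent) → 0 H
  atom 11: F (halogen, monovalent) → 0 H
  atom 12: F (halogen, monovalent) → 0 H
Totals → C:7, H:3, Br:2, F:3.
In Hill order: C7H3Br2F3.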